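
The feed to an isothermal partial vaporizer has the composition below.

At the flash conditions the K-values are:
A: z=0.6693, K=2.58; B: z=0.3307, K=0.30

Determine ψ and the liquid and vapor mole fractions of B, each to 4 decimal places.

Let ψ = V/F and solve Σ zᵢ(Kᵢ−1)/(1+ψ(Kᵢ−1)) = 0.
g(0) = ΣzᵢKᵢ − 1 = 0.8260 and g(1) = 1 − Σzᵢ/Kᵢ = -0.3618, so a root lies in (0, 1).
Binary case is linear: z₁(K₁−1)(1+ψ(K₂−1)) + z₂(K₂−1)(1+ψ(K₁−1)) = 0
⇒ ψ = [z₁(K₁−1)+z₂(K₂−1)] / [−(K₁−1)(K₂−1)] = 0.82600/1.10600 = 0.7468
Compositions from xᵢ = zᵢ/(1+ψ(Kᵢ−1)), yᵢ = Kᵢxᵢ:
  A: x = 0.3070, y = 0.7921
  B: x = 0.6930, y = 0.2079

ψ = 0.7468, x_B = 0.6930, y_B = 0.2079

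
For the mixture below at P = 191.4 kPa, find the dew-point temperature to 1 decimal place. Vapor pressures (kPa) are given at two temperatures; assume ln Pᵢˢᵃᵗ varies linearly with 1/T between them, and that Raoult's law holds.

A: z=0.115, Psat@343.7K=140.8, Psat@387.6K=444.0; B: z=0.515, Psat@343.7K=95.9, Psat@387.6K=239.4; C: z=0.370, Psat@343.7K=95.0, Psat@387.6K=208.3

Dew-point temperature: Σzᵢ·P/Pᵢˢᵃᵗ(T) = 1. Interpolate ln Pᵢˢᵃᵗ = aᵢ + bᵢ/T.
  T = 343.7 K: ΣzᵢP/Pᵢˢᵃᵗ = 1.9296
  T = 387.6 K: ΣzᵢP/Pᵢˢᵃᵗ = 0.8013
  T = 365.6 K: ΣzᵢP/Pᵢˢᵃᵗ = 1.2109
  T = 376.6 K: ΣzᵢP/Pᵢˢᵃᵗ = 0.9789
  T = 371.1 K: ΣzᵢP/Pᵢˢᵃᵗ = 1.0869
  T = 373.9 K: ΣzᵢP/Pᵢˢᵃᵗ = 1.0301
Interpolating between 373.9 K and 376.6 K gives T ≈ 375.5 K.

T = 375.5 K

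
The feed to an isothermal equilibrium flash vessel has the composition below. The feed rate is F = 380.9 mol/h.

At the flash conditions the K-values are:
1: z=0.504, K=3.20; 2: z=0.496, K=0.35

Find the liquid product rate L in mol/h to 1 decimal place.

Rachford–Rice: g(V/F) = Σ zᵢ(Kᵢ−1)/(1+V/F(Kᵢ−1)) = 0.
Feasibility: ΣzᵢKᵢ = 1.786, Σzᵢ/Kᵢ = 1.575 — both > 1, two phases present.
Binary case is linear: z₁(K₁−1)(1+V/F(K₂−1)) + z₂(K₂−1)(1+V/F(K₁−1)) = 0
⇒ V/F = [z₁(K₁−1)+z₂(K₂−1)] / [−(K₁−1)(K₂−1)] = 0.7864/1.4300 = 0.550
Then V = V/F·F = 0.5499·380.9 = 209.5 mol/h and L = F − V = 171.4 mol/h.

L = 171.4 mol/h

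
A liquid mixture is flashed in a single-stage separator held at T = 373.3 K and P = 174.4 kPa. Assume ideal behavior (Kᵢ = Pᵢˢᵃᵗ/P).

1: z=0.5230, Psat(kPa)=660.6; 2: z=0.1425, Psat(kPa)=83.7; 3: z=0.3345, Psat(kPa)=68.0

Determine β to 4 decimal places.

β = 0.7226

Raoult's law: Kᵢ = Pᵢˢᵃᵗ/P = Pᵢˢᵃᵗ/174.4.
  K_1 = 660.6/174.4 = 3.787844, K_2 = 83.7/174.4 = 0.479931, K_3 = 68.0/174.4 = 0.389908
Let β = V/F and solve Σ zᵢ(Kᵢ−1)/(1+β(Kᵢ−1)) = 0.
g(0) = ΣzᵢKᵢ − 1 = 1.1799 and g(1) = 1 − Σzᵢ/Kᵢ = -0.2929, so a root lies in (0, 1).
Iterate (Newton) starting at β = 0.5:
  β = 0.5000: g = 0.21525, g' = -1.0375 → β = 0.7075
  β = 0.7075: g = 0.01423, g' = -0.9420 → β = 0.7226
Converged at β = 0.7226.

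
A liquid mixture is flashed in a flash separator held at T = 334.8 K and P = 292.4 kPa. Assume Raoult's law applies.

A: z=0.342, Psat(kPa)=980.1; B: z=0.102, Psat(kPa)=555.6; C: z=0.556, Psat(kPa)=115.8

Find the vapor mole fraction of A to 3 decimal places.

y_A = 0.561

Raoult's law: Kᵢ = Pᵢˢᵃᵗ/P = Pᵢˢᵃᵗ/292.4.
  K_A = 980.1/292.4 = 3.35192, K_B = 555.6/292.4 = 1.90014, K_C = 115.8/292.4 = 0.39603
Newton iteration, V/F⁰ = 0.5:
  V/F = 0.500: g = -0.0481, g' = -0.855 → V/F = 0.444
Converged at V/F = 0.444.
Compositions from xᵢ = zᵢ/(1+V/F(Kᵢ−1)), yᵢ = Kᵢxᵢ:
  A: x = 0.167, y = 0.561
  B: x = 0.073, y = 0.138
  C: x = 0.760, y = 0.301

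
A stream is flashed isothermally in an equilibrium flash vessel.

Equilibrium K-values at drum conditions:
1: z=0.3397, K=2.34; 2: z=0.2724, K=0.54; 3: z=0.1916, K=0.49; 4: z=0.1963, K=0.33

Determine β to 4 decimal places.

Material balance + equilibrium reduce to Σ zᵢ(Kᵢ−1)/(1+β(Kᵢ−1)) = 0.
Check two-phase: ΣzᵢKᵢ = 1.1007 > 1 and Σzᵢ/Kᵢ = 1.6355 > 1, so g(0) = 0.1007 > 0 and g(1) = -0.6355 < 0.
Newton–Raphson from β = 0.5:
  β = 0.5000: g = -0.21910, g' = -0.6050 → β = 0.1378
  β = 0.1378: g = 0.00043, g' = -0.6649 → β = 0.1385
Converged at β = 0.1385.

β = 0.1385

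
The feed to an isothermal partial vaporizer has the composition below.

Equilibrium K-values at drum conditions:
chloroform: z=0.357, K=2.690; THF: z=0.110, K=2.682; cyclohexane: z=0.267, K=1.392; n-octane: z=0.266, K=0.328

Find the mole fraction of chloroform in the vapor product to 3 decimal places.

y_chloroform = 0.399

Material balance + equilibrium reduce to Σ zᵢ(Kᵢ−1)/(1+ψ(Kᵢ−1)) = 0.
Check two-phase: ΣzᵢKᵢ = 1.714 > 1 and Σzᵢ/Kᵢ = 1.177 > 1, so g(0) = 0.714 > 0 and g(1) = -0.177 < 0.
Newton–Raphson from ψ = 0.46:
  ψ = 0.460: g = 0.2737, g' = -0.703 → ψ = 0.849
  ψ = 0.849: g = -0.0141, g' = -0.900 → ψ = 0.834
Converged at ψ = 0.834.
Compositions from xᵢ = zᵢ/(1+ψ(Kᵢ−1)), yᵢ = Kᵢxᵢ:
  chloroform: x = 0.148, y = 0.399
  THF: x = 0.046, y = 0.123
  cyclohexane: x = 0.201, y = 0.280
  n-octane: x = 0.605, y = 0.198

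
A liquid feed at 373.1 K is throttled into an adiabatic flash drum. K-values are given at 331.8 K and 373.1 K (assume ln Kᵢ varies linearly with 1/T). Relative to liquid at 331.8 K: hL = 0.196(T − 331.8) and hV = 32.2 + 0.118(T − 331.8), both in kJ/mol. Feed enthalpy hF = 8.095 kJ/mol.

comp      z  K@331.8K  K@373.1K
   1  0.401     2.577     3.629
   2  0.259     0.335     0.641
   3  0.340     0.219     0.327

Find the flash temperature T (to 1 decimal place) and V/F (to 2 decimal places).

T = 337.8 K, V/F = 0.22

Adiabatic flash: solve Rachford–Rice at each trial T, then check hF = ψ·hV(T) + (1−ψ)·hL(T).
  T = 331.8 K: K = (2.577, 0.335, 0.219), RR gives ψ = 0.168, H_out = 5.422 kJ/mol
  T = 373.1 K: K = (3.629, 0.641, 0.327), RR gives ψ = 0.497, H_out = 22.499 kJ/mol
  T = 352.5 K: K = (3.090, 0.473, 0.271), RR gives ψ = 0.334, H_out = 14.276 kJ/mol
  T = 342.1 K: K = (2.828, 0.400, 0.244), RR gives ψ = 0.253, H_out = 9.970 kJ/mol
  T = 337.0 K: K = (2.703, 0.367, 0.232), RR gives ψ = 0.212, H_out = 7.765 kJ/mol
  T = 339.6 K: K = (2.767, 0.383, 0.238), RR gives ψ = 0.233, H_out = 8.899 kJ/mol
  T = 338.3 K: K = (2.735, 0.375, 0.235), RR gives ψ = 0.223, H_out = 8.335 kJ/mol
Linear interpolation between T = 337.0 (H_out = 7.765) and T = 338.3 (H_out = 8.335) on hF = 8.095 gives T ≈ 337.8 K, at which ψ = 0.22.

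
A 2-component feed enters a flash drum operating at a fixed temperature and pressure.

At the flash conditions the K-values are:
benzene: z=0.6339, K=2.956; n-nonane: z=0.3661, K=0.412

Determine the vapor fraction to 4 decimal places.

ψ = 0.8909

Material balance + equilibrium reduce to Σ zᵢ(Kᵢ−1)/(1+ψ(Kᵢ−1)) = 0.
Check two-phase: ΣzᵢKᵢ = 2.0246 > 1 and Σzᵢ/Kᵢ = 1.1030 > 1, so g(0) = 1.0246 > 0 and g(1) = -0.1030 < 0.
Binary case is linear: z₁(K₁−1)(1+ψ(K₂−1)) + z₂(K₂−1)(1+ψ(K₁−1)) = 0
⇒ ψ = [z₁(K₁−1)+z₂(K₂−1)] / [−(K₁−1)(K₂−1)] = 1.02464/1.15013 = 0.8909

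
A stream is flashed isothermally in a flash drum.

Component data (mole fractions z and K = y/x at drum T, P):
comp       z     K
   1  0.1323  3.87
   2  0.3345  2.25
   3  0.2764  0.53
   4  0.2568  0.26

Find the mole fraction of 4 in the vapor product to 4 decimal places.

Material balance + equilibrium reduce to Σ zᵢ(Kᵢ−1)/(1+ψ(Kᵢ−1)) = 0.
Feasibility: ΣzᵢKᵢ = 1.4779, Σzᵢ/Kᵢ = 1.6921 — both > 1, two phases present.
Newton iteration, ψ⁰ = 0.65:
  ψ = 0.6500: g = -0.19001, g' = -0.9405 → ψ = 0.4480
  ψ = 0.4480: g = -0.01466, g' = -0.8360 → ψ = 0.4304
Converged at ψ = 0.4304.
Compositions from xᵢ = zᵢ/(1+ψ(Kᵢ−1)), yᵢ = Kᵢxᵢ:
  1: x = 0.0592, y = 0.2290
  2: x = 0.2175, y = 0.4893
  3: x = 0.3465, y = 0.1836
  4: x = 0.3768, y = 0.0980

y_4 = 0.0980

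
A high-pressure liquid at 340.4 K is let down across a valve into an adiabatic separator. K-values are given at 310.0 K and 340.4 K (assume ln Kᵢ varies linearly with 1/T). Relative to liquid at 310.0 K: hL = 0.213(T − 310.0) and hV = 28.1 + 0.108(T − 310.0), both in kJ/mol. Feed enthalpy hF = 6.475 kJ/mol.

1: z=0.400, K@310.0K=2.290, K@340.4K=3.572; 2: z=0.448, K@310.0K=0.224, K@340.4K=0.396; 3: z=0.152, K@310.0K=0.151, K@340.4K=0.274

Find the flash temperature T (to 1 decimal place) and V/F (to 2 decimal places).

Adiabatic flash: solve Rachford–Rice at each trial T, then check hF = ψ·hV(T) + (1−ψ)·hL(T).
  T = 310.0 K: K = (2.290, 0.224, 0.151), RR gives ψ = 0.038, H_out = 1.077 kJ/mol
  T = 340.4 K: K = (3.572, 0.396, 0.274), RR gives ψ = 0.395, H_out = 16.319 kJ/mol
  T = 325.2 K: K = (2.890, 0.302, 0.206), RR gives ψ = 0.236, H_out = 9.489 kJ/mol
  T = 317.6 K: K = (2.580, 0.261, 0.177), RR gives ψ = 0.146, H_out = 5.609 kJ/mol
  T = 321.4 K: K = (2.732, 0.281, 0.191), RR gives ψ = 0.193, H_out = 7.610 kJ/mol
  T = 319.5 K: K = (2.655, 0.271, 0.184), RR gives ψ = 0.170, H_out = 6.627 kJ/mol
Linear interpolation between T = 317.6 (H_out = 5.609) and T = 319.5 (H_out = 6.627) on hF = 6.475 gives T ≈ 319.2 K, at which ψ = 0.17.

T = 319.2 K, V/F = 0.17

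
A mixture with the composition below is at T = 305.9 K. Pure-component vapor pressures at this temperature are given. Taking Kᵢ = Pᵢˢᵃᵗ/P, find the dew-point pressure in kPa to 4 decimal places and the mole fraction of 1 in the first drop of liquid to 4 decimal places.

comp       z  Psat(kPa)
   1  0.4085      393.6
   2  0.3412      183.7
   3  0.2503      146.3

Pdew = 217.1034 kPa, x_1 = 0.2253

At the dew point ψ → 1, so Σzᵢ/Kᵢ = 1 with Kᵢ = Pᵢˢᵃᵗ/P ⇒ 1/P = Σzᵢ/Pᵢˢᵃᵗ.
1/P = 0.4085/393.6 + 0.3412/183.7 + 0.2503/146.3 = 0.0046061 ⇒ P = 217.1034 kPa
xᵢ = zᵢP/Pᵢˢᵃᵗ ⇒ x_1 = 0.4085·217.1034/393.6 = 0.2253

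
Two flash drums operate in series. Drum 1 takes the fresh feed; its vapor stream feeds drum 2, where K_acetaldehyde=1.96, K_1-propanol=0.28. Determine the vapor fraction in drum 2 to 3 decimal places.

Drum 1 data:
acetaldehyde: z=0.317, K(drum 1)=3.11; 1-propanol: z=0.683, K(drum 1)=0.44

Drum 1:
Rachford–Rice: g(ψ₁) = Σ zᵢ(Kᵢ−1)/(1+ψ₁(Kᵢ−1)) = 0.
Feasibility: ΣzᵢKᵢ = 1.286, Σzᵢ/Kᵢ = 1.654 — both > 1, two phases present.
Iterate (Newton) starting at ψ₁ = 0.51:
  ψ₁ = 0.510: g = -0.2132, g' = -0.747 → ψ₁ = 0.225
  ψ₁ = 0.225: g = 0.0163, g' = -0.930 → ψ₁ = 0.242
Converged at ψ₁ = 0.242.
Drum-1 compositions:
  acetaldehyde: x = 0.210, y = 0.652
  1-propanol: x = 0.790, y = 0.348
Drum-2 feed = drum-1 vapor: z₂ = (0.6523, 0.3477).
Drum 2:
Rachford–Rice: g(ψ₂) = Σ zᵢ(Kᵢ−1)/(1+ψ₂(Kᵢ−1)) = 0.
Check two-phase: ΣzᵢKᵢ = 1.376 > 1 and Σzᵢ/Kᵢ = 1.575 > 1, so g(0) = 0.376 > 0 and g(1) = -0.575 < 0.
Newton iteration, ψ₂⁰ = 0.5:
  ψ₂ = 0.500: g = 0.0319, g' = -0.715 → ψ₂ = 0.545
  ψ₂ = 0.545: g = -0.0007, g' = -0.747 → ψ₂ = 0.544
Converged at ψ₂ = 0.544.
  acetaldehyde: x = 0.429, y = 0.840
  1-propanol: x = 0.571, y = 0.160

V/F (drum 2) = 0.544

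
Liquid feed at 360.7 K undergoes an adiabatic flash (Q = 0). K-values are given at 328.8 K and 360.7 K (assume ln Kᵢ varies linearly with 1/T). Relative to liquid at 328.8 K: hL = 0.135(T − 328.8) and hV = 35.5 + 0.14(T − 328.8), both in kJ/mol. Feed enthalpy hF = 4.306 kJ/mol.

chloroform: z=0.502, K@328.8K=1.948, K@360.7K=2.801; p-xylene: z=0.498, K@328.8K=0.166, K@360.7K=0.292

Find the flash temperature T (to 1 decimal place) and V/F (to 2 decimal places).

T = 331.2 K, V/F = 0.11

Adiabatic flash: solve Rachford–Rice at each trial T, then check hF = ψ·hV(T) + (1−ψ)·hL(T).
  T = 328.8 K: K = (1.948, 0.166), RR gives ψ = 0.077, H_out = 2.719 kJ/mol
  T = 360.7 K: K = (2.801, 0.292), RR gives ψ = 0.433, H_out = 19.730 kJ/mol
  T = 344.8 K: K = (2.357, 0.223), RR gives ψ = 0.279, H_out = 12.097 kJ/mol
  T = 336.8 K: K = (2.148, 0.193), RR gives ψ = 0.188, H_out = 7.770 kJ/mol
  T = 332.8 K: K = (2.047, 0.179), RR gives ψ = 0.136, H_out = 5.363 kJ/mol
  T = 330.8 K: K = (1.997, 0.173), RR gives ψ = 0.107, H_out = 4.075 kJ/mol
Linear interpolation between T = 330.8 (H_out = 4.075) and T = 332.8 (H_out = 5.363) on hF = 4.306 gives T ≈ 331.2 K, at which ψ = 0.11.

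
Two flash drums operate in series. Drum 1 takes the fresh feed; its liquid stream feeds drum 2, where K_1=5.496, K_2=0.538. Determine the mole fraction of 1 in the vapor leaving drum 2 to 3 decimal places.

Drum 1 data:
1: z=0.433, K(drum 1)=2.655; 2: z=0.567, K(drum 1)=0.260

y_1 (drum 2) = 0.512

Drum 1:
Rachford–Rice: g(ψ₁) = Σ zᵢ(Kᵢ−1)/(1+ψ₁(Kᵢ−1)) = 0.
g(0) = ΣzᵢKᵢ − 1 = 0.297 and g(1) = 1 − Σzᵢ/Kᵢ = -1.344, so a root lies in (0, 1).
Binary case is linear: z₁(K₁−1)(1+ψ₁(K₂−1)) + z₂(K₂−1)(1+ψ₁(K₁−1)) = 0
⇒ ψ₁ = [z₁(K₁−1)+z₂(K₂−1)] / [−(K₁−1)(K₂−1)] = 0.2970/1.2247 = 0.243
Drum-1 compositions:
  1: x = 0.309, y = 0.820
  2: x = 0.691, y = 0.180
Drum-2 feed = drum-1 liquid: z₂ = (0.3090, 0.6910).
Drum 2:
Let ψ₂ = V/F and solve Σ zᵢ(Kᵢ−1)/(1+ψ₂(Kᵢ−1)) = 0.
g(0) = ΣzᵢKᵢ − 1 = 1.070 and g(1) = 1 − Σzᵢ/Kᵢ = -0.341, so a root lies in (0, 1).
Binary case is linear: z₁(K₁−1)(1+ψ₂(K₂−1)) + z₂(K₂−1)(1+ψ₂(K₁−1)) = 0
⇒ ψ₂ = [z₁(K₁−1)+z₂(K₂−1)] / [−(K₁−1)(K₂−1)] = 1.0699/2.0772 = 0.515
  1: x = 0.093, y = 0.512
  2: x = 0.907, y = 0.488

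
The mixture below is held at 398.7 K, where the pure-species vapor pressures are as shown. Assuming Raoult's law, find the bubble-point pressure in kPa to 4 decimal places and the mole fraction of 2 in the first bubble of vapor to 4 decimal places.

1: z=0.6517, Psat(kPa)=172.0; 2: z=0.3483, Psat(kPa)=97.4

Pbub = 146.0168 kPa, y_2 = 0.2323

At the bubble point ψ → 0, so ΣzᵢKᵢ = 1 with Kᵢ = Pᵢˢᵃᵗ/P ⇒ P = ΣzᵢPᵢˢᵃᵗ.
P = 0.6517·172.0 + 0.3483·97.4 = 146.0168 kPa
yᵢ = zᵢPᵢˢᵃᵗ/P ⇒ y_2 = 0.3483·97.4/146.0168 = 0.2323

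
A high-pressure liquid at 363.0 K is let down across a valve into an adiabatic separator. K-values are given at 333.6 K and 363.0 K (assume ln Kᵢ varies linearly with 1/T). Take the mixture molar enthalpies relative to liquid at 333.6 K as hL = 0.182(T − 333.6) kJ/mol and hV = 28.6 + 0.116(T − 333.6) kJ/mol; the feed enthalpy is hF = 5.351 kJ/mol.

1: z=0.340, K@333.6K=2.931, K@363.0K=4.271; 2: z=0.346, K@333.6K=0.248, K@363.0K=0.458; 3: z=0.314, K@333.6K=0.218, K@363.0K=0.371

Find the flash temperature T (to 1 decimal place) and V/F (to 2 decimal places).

Adiabatic flash: solve Rachford–Rice at each trial T, then check hF = ψ·hV(T) + (1−ψ)·hL(T).
  T = 333.6 K: K = (2.931, 0.248, 0.218), RR gives ψ = 0.102, H_out = 2.914 kJ/mol
  T = 363.0 K: K = (4.271, 0.458, 0.371), RR gives ψ = 0.380, H_out = 15.484 kJ/mol
  T = 348.3 K: K = (3.566, 0.341, 0.288), RR gives ψ = 0.240, H_out = 9.296 kJ/mol
  T = 341.0 K: K = (3.242, 0.292, 0.251), RR gives ψ = 0.173, H_out = 6.214 kJ/mol
  T = 337.3 K: K = (3.084, 0.269, 0.234), RR gives ψ = 0.138, H_out = 4.595 kJ/mol
  T = 339.1 K: K = (3.161, 0.280, 0.242), RR gives ψ = 0.155, H_out = 5.390 kJ/mol
Linear interpolation between T = 337.3 (H_out = 4.595) and T = 339.1 (H_out = 5.390) on hF = 5.351 gives T ≈ 339.0 K, at which ψ = 0.15.

T = 339.0 K, V/F = 0.15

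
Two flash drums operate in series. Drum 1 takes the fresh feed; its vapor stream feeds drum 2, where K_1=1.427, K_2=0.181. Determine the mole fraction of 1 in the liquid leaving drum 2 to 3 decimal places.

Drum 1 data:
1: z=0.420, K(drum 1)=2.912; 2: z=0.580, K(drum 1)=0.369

x_1 (drum 2) = 0.657

Drum 1:
Newton iteration, ψ₁⁰ = 0.36:
  ψ₁ = 0.360: g = 0.0021, g' = -0.925 → ψ₁ = 0.362
Converged at ψ₁ = 0.362.
Drum-1 compositions:
  1: x = 0.248, y = 0.723
  2: x = 0.752, y = 0.277
Drum-2 feed = drum-1 vapor: z₂ = (0.7226, 0.2774).
Drum 2:
Material balance + equilibrium reduce to Σ zᵢ(Kᵢ−1)/(1+ψ₂(Kᵢ−1)) = 0.
g(0) = ΣzᵢKᵢ − 1 = 0.081 and g(1) = 1 − Σzᵢ/Kᵢ = -1.039, so a root lies in (0, 1).
Iterate (Newton) starting at ψ₂ = 0.5:
  ψ₂ = 0.500: g = -0.1305, g' = -0.623 → ψ₂ = 0.291
  ψ₂ = 0.291: g = -0.0237, g' = -0.425 → ψ₂ = 0.235
  ψ₂ = 0.235: g = -0.0009, g' = -0.394 → ψ₂ = 0.233
Converged at ψ₂ = 0.233.
  1: x = 0.657, y = 0.938
  2: x = 0.343, y = 0.062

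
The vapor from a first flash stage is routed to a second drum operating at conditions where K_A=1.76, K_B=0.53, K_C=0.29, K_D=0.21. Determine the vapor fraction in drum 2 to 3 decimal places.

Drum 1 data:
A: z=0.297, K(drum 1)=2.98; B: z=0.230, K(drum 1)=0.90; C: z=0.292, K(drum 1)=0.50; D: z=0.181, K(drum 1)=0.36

Drum 1:
Newton iteration, ψ₁⁰ = 0.48:
  ψ₁ = 0.480: g = -0.0820, g' = -0.589 → ψ₁ = 0.341
  ψ₁ = 0.341: g = 0.0031, g' = -0.645 → ψ₁ = 0.346
Converged at ψ₁ = 0.346.
Drum-1 compositions:
  A: x = 0.176, y = 0.525
  B: x = 0.238, y = 0.214
  C: x = 0.353, y = 0.177
  D: x = 0.232, y = 0.084
Drum-2 feed = drum-1 vapor: z₂ = (0.5254, 0.2144, 0.1765, 0.0837).
Drum 2:
Iterate (Newton) starting at ψ₂ = 0.37:
  ψ₂ = 0.370: g = -0.0737, g' = -0.522 → ψ₂ = 0.229
  ψ₂ = 0.229: g = -0.0031, g' = -0.484 → ψ₂ = 0.222
Converged at ψ₂ = 0.222.
  A: x = 0.449, y = 0.791
  B: x = 0.239, y = 0.127
  C: x = 0.210, y = 0.061
  D: x = 0.102, y = 0.021

V/F (drum 2) = 0.222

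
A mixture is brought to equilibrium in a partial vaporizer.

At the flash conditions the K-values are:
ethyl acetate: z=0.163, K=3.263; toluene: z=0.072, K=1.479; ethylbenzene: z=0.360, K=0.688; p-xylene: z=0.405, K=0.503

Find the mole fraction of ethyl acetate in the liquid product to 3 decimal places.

x_ethyl acetate = 0.131

Material balance + equilibrium reduce to Σ zᵢ(Kᵢ−1)/(1+ψ(Kᵢ−1)) = 0.
Feasibility: ΣzᵢKᵢ = 1.090, Σzᵢ/Kᵢ = 1.427 — both > 1, two phases present.
Newton–Raphson from ψ = 0.36:
  ψ = 0.360: g = -0.1390, g' = -0.458 → ψ = 0.057
  ψ = 0.057: g = 0.0390, g' = -0.813 → ψ = 0.105
  ψ = 0.105: g = 0.0026, g' = -0.709 → ψ = 0.108
Converged at ψ = 0.108.
Compositions from xᵢ = zᵢ/(1+ψ(Kᵢ−1)), yᵢ = Kᵢxᵢ:
  ethyl acetate: x = 0.131, y = 0.427
  toluene: x = 0.068, y = 0.101
  ethylbenzene: x = 0.373, y = 0.256
  p-xylene: x = 0.428, y = 0.215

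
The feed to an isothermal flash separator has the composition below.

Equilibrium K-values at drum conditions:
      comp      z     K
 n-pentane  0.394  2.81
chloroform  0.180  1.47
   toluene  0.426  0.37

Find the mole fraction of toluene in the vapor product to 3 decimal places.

Rachford–Rice: g(V/F) = Σ zᵢ(Kᵢ−1)/(1+V/F(Kᵢ−1)) = 0.
Feasibility: ΣzᵢKᵢ = 1.529, Σzᵢ/Kᵢ = 1.414 — both > 1, two phases present.
Newton iteration, V/F⁰ = 0.5:
  V/F = 0.500: g = 0.0511, g' = -0.742 → V/F = 0.569
Converged at V/F = 0.569.
Compositions from xᵢ = zᵢ/(1+V/F(Kᵢ−1)), yᵢ = Kᵢxᵢ:
  n-pentane: x = 0.194, y = 0.546
  chloroform: x = 0.142, y = 0.209
  toluene: x = 0.664, y = 0.246

y_toluene = 0.246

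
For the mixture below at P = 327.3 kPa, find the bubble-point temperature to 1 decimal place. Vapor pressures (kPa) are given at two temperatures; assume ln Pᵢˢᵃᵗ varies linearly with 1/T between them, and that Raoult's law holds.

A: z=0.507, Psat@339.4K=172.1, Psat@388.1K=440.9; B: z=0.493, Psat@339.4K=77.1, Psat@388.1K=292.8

T = 382.2 K

Bubble-point temperature: ΣzᵢPᵢˢᵃᵗ(T) = P. Interpolate ln Pᵢˢᵃᵗ = aᵢ + bᵢ/T.
  T = 339.4 K: ΣzᵢPᵢˢᵃᵗ = 125.27 kPa
  T = 388.1 K: ΣzᵢPᵢˢᵃᵗ = 367.89 kPa
  T = 363.8 K: ΣzᵢPᵢˢᵃᵗ = 221.83 kPa
  T = 376.0 K: ΣzᵢPᵢˢᵃᵗ = 288.03 kPa
  T = 382.1 K: ΣzᵢPᵢˢᵃᵗ = 326.41 kPa
  T = 385.1 K: ΣzᵢPᵢˢᵃᵗ = 346.67 kPa
  T = 383.6 K: ΣzᵢPᵢˢᵃᵗ = 336.42 kPa
Interpolating between 382.1 K and 383.6 K gives T ≈ 382.2 K.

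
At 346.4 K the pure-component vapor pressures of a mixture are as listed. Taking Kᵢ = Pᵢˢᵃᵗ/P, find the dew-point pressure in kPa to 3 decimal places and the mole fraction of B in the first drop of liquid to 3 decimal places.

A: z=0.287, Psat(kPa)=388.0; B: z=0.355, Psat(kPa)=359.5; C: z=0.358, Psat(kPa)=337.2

At the dew point ψ → 1, so Σzᵢ/Kᵢ = 1 with Kᵢ = Pᵢˢᵃᵗ/P ⇒ 1/P = Σzᵢ/Pᵢˢᵃᵗ.
1/P = 0.287/388.0 + 0.355/359.5 + 0.358/337.2 = 0.002789 ⇒ P = 358.570 kPa
xᵢ = zᵢP/Pᵢˢᵃᵗ ⇒ x_B = 0.355·358.570/359.5 = 0.354

Pdew = 358.570 kPa, x_B = 0.354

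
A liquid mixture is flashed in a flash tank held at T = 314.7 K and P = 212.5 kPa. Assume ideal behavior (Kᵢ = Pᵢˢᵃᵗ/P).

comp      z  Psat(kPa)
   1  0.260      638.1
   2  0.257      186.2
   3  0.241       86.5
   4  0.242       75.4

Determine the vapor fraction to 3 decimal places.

ψ = 0.197

Raoult's law: Kᵢ = Pᵢˢᵃᵗ/P = Pᵢˢᵃᵗ/212.5.
  K_1 = 638.1/212.5 = 3.00282, K_2 = 186.2/212.5 = 0.87624, K_3 = 86.5/212.5 = 0.40706, K_4 = 75.4/212.5 = 0.35482
Newton–Raphson from ψ = 0.67:
  ψ = 0.670: g = -0.3244, g' = -0.741 → ψ = 0.232
  ψ = 0.232: g = -0.0265, g' = -0.744 → ψ = 0.196
  ψ = 0.196: g = 0.0007, g' = -0.782 → ψ = 0.197
Converged at ψ = 0.197.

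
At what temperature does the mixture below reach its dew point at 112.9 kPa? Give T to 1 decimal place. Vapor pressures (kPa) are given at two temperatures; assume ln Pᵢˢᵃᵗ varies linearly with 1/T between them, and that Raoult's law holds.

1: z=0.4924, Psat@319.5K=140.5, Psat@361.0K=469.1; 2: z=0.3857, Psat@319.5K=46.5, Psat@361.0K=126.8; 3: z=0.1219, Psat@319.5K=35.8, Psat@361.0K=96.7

Dew-point temperature: Σzᵢ·P/Pᵢˢᵃᵗ(T) = 1. Interpolate ln Pᵢˢᵃᵗ = aᵢ + bᵢ/T.
  T = 319.5 K: ΣzᵢP/Pᵢˢᵃᵗ = 1.7166
  T = 361.0 K: ΣzᵢP/Pᵢˢᵃᵗ = 0.6042
  T = 340.2 K: ΣzᵢP/Pᵢˢᵃᵗ = 0.9869
  T = 329.9 K: ΣzᵢP/Pᵢˢᵃᵗ = 1.2883
  T = 335.0 K: ΣzᵢP/Pᵢˢᵃᵗ = 1.1266
  T = 337.6 K: ΣzᵢP/Pᵢˢᵃᵗ = 1.0539
Interpolating between 337.6 K and 340.2 K gives T ≈ 339.7 K.

T = 339.7 K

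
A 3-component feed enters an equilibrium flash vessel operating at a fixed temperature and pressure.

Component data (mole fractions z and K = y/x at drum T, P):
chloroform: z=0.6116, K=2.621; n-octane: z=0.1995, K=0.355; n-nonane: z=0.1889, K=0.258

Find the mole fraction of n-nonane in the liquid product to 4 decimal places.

x_n-nonane = 0.3600

Newton iteration, β⁰ = 0.41:
  β = 0.4100: g = 0.21919, g' = -0.9482 → β = 0.6412
  β = 0.6412: g = -0.00063, g' = -1.0061 → β = 0.6405
Converged at β = 0.6405.
Compositions from xᵢ = zᵢ/(1+β(Kᵢ−1)), yᵢ = Kᵢxᵢ:
  chloroform: x = 0.3001, y = 0.7864
  n-octane: x = 0.3399, y = 0.1207
  n-nonane: x = 0.3600, y = 0.0929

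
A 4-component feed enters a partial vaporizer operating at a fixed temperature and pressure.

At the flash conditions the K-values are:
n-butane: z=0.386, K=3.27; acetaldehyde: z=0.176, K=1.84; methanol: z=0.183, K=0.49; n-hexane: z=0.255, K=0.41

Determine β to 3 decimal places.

Iterate (Newton) starting at β = 0.51:
  β = 0.510: g = 0.1682, g' = -0.757 → β = 0.732
  β = 0.732: g = 0.0067, g' = -0.725 → β = 0.742
Converged at β = 0.742.

β = 0.742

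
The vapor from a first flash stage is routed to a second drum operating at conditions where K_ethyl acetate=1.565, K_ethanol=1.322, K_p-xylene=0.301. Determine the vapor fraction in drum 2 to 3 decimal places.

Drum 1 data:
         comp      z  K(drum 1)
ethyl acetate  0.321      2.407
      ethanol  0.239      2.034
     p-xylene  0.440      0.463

Drum 1:
Let ψ₁ = V/F and solve Σ zᵢ(Kᵢ−1)/(1+ψ₁(Kᵢ−1)) = 0.
g(0) = ΣzᵢKᵢ − 1 = 0.462 and g(1) = 1 − Σzᵢ/Kᵢ = -0.201, so a root lies in (0, 1).
Iterate (Newton) starting at ψ₁ = 0.5:
  ψ₁ = 0.500: g = 0.1050, g' = -0.567 → ψ₁ = 0.685
  ψ₁ = 0.685: g = 0.0008, g' = -0.570 → ψ₁ = 0.687
Converged at ψ₁ = 0.687.
Drum-1 compositions:
  ethyl acetate: x = 0.163, y = 0.393
  ethanol: x = 0.140, y = 0.284
  p-xylene: x = 0.697, y = 0.323
Drum-2 feed = drum-1 vapor: z₂ = (0.3930, 0.2843, 0.3227).
Drum 2:
Newton iteration, ψ₂⁰ = 0.62:
  ψ₂ = 0.620: g = -0.1573, g' = -0.580 → ψ₂ = 0.349
  ψ₂ = 0.349: g = -0.0305, g' = -0.387 → ψ₂ = 0.270
  ψ₂ = 0.270: g = -0.0012, g' = -0.359 → ψ₂ = 0.267
Converged at ψ₂ = 0.267.
  ethyl acetate: x = 0.342, y = 0.534
  ethanol: x = 0.262, y = 0.346
  p-xylene: x = 0.397, y = 0.119

V/F (drum 2) = 0.267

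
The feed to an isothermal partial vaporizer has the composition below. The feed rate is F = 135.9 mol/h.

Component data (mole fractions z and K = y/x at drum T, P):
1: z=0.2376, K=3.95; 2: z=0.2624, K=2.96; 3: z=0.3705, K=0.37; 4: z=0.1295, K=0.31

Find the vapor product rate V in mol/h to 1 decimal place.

V = 76.5 mol/h

Material balance + equilibrium reduce to Σ zᵢ(Kᵢ−1)/(1+ψ(Kᵢ−1)) = 0.
Check two-phase: ΣzᵢKᵢ = 1.8925 > 1 and Σzᵢ/Kᵢ = 1.5679 > 1, so g(0) = 0.8925 > 0 and g(1) = -0.5679 < 0.
Iterate (Newton) starting at ψ = 0.5:
  ψ = 0.5000: g = 0.06578, g' = -1.0518 → ψ = 0.5625
  ψ = 0.5625: g = 0.00057, g' = -1.0379 → ψ = 0.5631
Converged at ψ = 0.5631.
Then V = ψ·F = 0.5631·135.9 = 76.5 mol/h and L = F − V = 59.4 mol/h.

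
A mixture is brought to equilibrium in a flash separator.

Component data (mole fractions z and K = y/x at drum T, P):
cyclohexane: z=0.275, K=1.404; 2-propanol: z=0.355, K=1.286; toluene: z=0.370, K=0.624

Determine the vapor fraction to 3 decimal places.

Let ψ = V/F and solve Σ zᵢ(Kᵢ−1)/(1+ψ(Kᵢ−1)) = 0.
Feasibility: ΣzᵢKᵢ = 1.074, Σzᵢ/Kᵢ = 1.065 — both > 1, two phases present.
Iterate (Newton) starting at ψ = 0.5:
  ψ = 0.500: g = 0.0099, g' = -0.133 → ψ = 0.575
  ψ = 0.575: g = -0.0001, g' = -0.136 → ψ = 0.574
Converged at ψ = 0.574.

ψ = 0.574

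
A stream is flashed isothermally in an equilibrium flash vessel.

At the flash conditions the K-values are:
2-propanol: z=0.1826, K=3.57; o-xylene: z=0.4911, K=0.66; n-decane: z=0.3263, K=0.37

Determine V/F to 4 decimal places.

Material balance + equilibrium reduce to Σ zᵢ(Kᵢ−1)/(1+V/F(Kᵢ−1)) = 0.
Feasibility: ΣzᵢKᵢ = 1.0967, Σzᵢ/Kᵢ = 1.6771 — both > 1, two phases present.
Iterate (Newton) starting at V/F = 0.53:
  V/F = 0.5300: g = -0.31362, g' = -0.5925 → V/F = 0.0007
  V/F = 0.0007: g = 0.09577, g' = -1.3882 → V/F = 0.0697
  V/F = 0.0697: g = 0.01197, g' = -1.0687 → V/F = 0.0809
  V/F = 0.0809: g = 0.00022, g' = -1.0305 → V/F = 0.0811
Converged at V/F = 0.0811.

V/F = 0.0811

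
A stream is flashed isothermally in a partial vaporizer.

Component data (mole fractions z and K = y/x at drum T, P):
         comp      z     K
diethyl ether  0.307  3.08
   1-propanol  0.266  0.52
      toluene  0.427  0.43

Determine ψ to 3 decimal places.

Let ψ = V/F and solve Σ zᵢ(Kᵢ−1)/(1+ψ(Kᵢ−1)) = 0.
Check two-phase: ΣzᵢKᵢ = 1.267 > 1 and Σzᵢ/Kᵢ = 1.604 > 1, so g(0) = 0.267 > 0 and g(1) = -0.604 < 0.
Newton–Raphson from ψ = 0.41:
  ψ = 0.410: g = -0.1319, g' = -0.718 → ψ = 0.226
  ψ = 0.226: g = 0.0115, g' = -0.874 → ψ = 0.239
  ψ = 0.239: g = 0.0001, g' = -0.856 → ψ = 0.240
Converged at ψ = 0.240.

ψ = 0.240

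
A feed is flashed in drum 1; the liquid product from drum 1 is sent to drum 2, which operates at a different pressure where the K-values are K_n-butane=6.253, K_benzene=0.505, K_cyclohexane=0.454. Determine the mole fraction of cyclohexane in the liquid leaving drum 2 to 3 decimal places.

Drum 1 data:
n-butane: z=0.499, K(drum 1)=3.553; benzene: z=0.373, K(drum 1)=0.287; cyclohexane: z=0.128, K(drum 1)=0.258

x_cyclohexane (drum 2) = 0.240

Drum 1:
Material balance + equilibrium reduce to Σ zᵢ(Kᵢ−1)/(1+ψ₁(Kᵢ−1)) = 0.
Check two-phase: ΣzᵢKᵢ = 1.913 > 1 and Σzᵢ/Kᵢ = 1.936 > 1, so g(0) = 0.913 > 0 and g(1) = -0.936 < 0.
Iterate (Newton) starting at ψ₁ = 0.54:
  ψ₁ = 0.540: g = -0.0553, g' = -1.272 → ψ₁ = 0.497
  ψ₁ = 0.497: g = -0.0003, g' = -1.264 → ψ₁ = 0.496
Converged at ψ₁ = 0.496.
Drum-1 compositions:
  n-butane: x = 0.220, y = 0.782
  benzene: x = 0.577, y = 0.166
  cyclohexane: x = 0.203, y = 0.052
Drum-2 feed = drum-1 liquid: z₂ = (0.2201, 0.5773, 0.2026).
Drum 2:
Let ψ₂ = V/F and solve Σ zᵢ(Kᵢ−1)/(1+ψ₂(Kᵢ−1)) = 0.
Feasibility: ΣzᵢKᵢ = 1.760, Σzᵢ/Kᵢ = 1.625 — both > 1, two phases present.
Newton–Raphson from ψ₂ = 0.41:
  ψ₂ = 0.410: g = -0.1344, g' = -0.934 → ψ₂ = 0.266
  ψ₂ = 0.266: g = 0.0238, g' = -1.327 → ψ₂ = 0.284
Converged at ψ₂ = 0.284.
  n-butane: x = 0.088, y = 0.552
  benzene: x = 0.672, y = 0.339
  cyclohexane: x = 0.240, y = 0.109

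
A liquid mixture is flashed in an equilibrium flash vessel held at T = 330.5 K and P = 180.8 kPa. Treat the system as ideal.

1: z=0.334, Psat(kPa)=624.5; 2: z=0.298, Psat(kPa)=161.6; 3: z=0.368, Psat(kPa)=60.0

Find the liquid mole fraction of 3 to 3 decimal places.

x_3 = 0.529

Raoult's law: Kᵢ = Pᵢˢᵃᵗ/P = Pᵢˢᵃᵗ/180.8.
  K_1 = 624.5/180.8 = 3.45409, K_2 = 161.6/180.8 = 0.89381, K_3 = 60.0/180.8 = 0.33186
Rachford–Rice: g(ψ) = Σ zᵢ(Kᵢ−1)/(1+ψ(Kᵢ−1)) = 0.
Check two-phase: ΣzᵢKᵢ = 1.542 > 1 and Σzᵢ/Kᵢ = 1.539 > 1, so g(0) = 0.542 > 0 and g(1) = -0.539 < 0.
Newton–Raphson from ψ = 0.36:
  ψ = 0.360: g = 0.0785, g' = -0.855 → ψ = 0.452
  ψ = 0.452: g = 0.0033, g' = -0.793 → ψ = 0.456
Converged at ψ = 0.456.
Compositions from xᵢ = zᵢ/(1+ψ(Kᵢ−1)), yᵢ = Kᵢxᵢ:
  1: x = 0.158, y = 0.544
  2: x = 0.313, y = 0.280
  3: x = 0.529, y = 0.176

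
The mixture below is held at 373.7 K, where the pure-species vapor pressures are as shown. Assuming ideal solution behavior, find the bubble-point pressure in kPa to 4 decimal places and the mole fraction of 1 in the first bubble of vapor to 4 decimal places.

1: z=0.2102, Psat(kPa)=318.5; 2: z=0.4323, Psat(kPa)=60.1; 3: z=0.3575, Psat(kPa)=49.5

At the bubble point ψ → 0, so ΣzᵢKᵢ = 1 with Kᵢ = Pᵢˢᵃᵗ/P ⇒ P = ΣzᵢPᵢˢᵃᵗ.
P = 0.2102·318.5 + 0.4323·60.1 + 0.3575·49.5 = 110.6262 kPa
yᵢ = zᵢPᵢˢᵃᵗ/P ⇒ y_1 = 0.2102·318.5/110.6262 = 0.6052

Pbub = 110.6262 kPa, y_1 = 0.6052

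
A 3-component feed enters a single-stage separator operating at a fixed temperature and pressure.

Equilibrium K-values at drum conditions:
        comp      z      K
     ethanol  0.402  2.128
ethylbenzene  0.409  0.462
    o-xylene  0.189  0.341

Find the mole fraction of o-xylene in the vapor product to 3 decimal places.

y_o-xylene = 0.072

Rachford–Rice: g(V/F) = Σ zᵢ(Kᵢ−1)/(1+V/F(Kᵢ−1)) = 0.
Feasibility: ΣzᵢKᵢ = 1.109, Σzᵢ/Kᵢ = 1.628 — both > 1, two phases present.
Newton–Raphson from V/F = 0.5:
  V/F = 0.500: g = -0.1968, g' = -0.613 → V/F = 0.179
  V/F = 0.179: g = -0.0074, g' = -0.605 → V/F = 0.167
Converged at V/F = 0.167.
Compositions from xᵢ = zᵢ/(1+V/F(Kᵢ−1)), yᵢ = Kᵢxᵢ:
  ethanol: x = 0.338, y = 0.720
  ethylbenzene: x = 0.449, y = 0.208
  o-xylene: x = 0.212, y = 0.072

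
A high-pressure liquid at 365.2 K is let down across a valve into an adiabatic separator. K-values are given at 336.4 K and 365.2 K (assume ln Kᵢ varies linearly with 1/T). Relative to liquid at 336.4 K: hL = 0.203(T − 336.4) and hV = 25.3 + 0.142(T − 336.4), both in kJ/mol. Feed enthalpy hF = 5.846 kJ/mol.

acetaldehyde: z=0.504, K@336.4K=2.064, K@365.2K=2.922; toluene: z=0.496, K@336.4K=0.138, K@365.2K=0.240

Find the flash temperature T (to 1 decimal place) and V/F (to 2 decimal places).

Adiabatic flash: solve Rachford–Rice at each trial T, then check hF = ψ·hV(T) + (1−ψ)·hL(T).
  T = 336.4 K: K = (2.064, 0.138), RR gives ψ = 0.119, H_out = 2.999 kJ/mol
  T = 365.2 K: K = (2.922, 0.240), RR gives ψ = 0.405, H_out = 15.384 kJ/mol
  T = 350.8 K: K = (2.473, 0.184), RR gives ψ = 0.281, H_out = 9.787 kJ/mol
  T = 343.6 K: K = (2.264, 0.160), RR gives ψ = 0.207, H_out = 6.618 kJ/mol
  T = 340.0 K: K = (2.163, 0.149), RR gives ψ = 0.165, H_out = 4.878 kJ/mol
  T = 341.8 K: K = (2.213, 0.154), RR gives ψ = 0.187, H_out = 5.764 kJ/mol
Linear interpolation between T = 341.8 (H_out = 5.764) and T = 343.6 (H_out = 6.618) on hF = 5.846 gives T ≈ 342.0 K, at which ψ = 0.19.

T = 342.0 K, V/F = 0.19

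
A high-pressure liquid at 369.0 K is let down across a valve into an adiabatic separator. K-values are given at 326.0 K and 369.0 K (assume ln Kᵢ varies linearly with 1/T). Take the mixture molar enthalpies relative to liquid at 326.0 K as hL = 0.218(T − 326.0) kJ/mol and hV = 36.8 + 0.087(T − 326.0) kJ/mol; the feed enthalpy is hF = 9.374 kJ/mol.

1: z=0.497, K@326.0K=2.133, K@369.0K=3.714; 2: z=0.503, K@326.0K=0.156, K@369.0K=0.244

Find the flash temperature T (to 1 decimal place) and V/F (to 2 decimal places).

T = 332.4 K, V/F = 0.22

Adiabatic flash: solve Rachford–Rice at each trial T, then check hF = ψ·hV(T) + (1−ψ)·hL(T).
  T = 326.0 K: K = (2.133, 0.156), RR gives ψ = 0.145, H_out = 5.333 kJ/mol
  T = 369.0 K: K = (3.714, 0.244), RR gives ψ = 0.472, H_out = 24.087 kJ/mol
  T = 347.5 K: K = (2.863, 0.198), RR gives ψ = 0.350, H_out = 16.568 kJ/mol
  T = 336.8 K: K = (2.485, 0.176), RR gives ψ = 0.265, H_out = 11.720 kJ/mol
  T = 331.4 K: K = (2.305, 0.166), RR gives ψ = 0.211, H_out = 8.776 kJ/mol
  T = 334.1 K: K = (2.394, 0.171), RR gives ψ = 0.239, H_out = 10.300 kJ/mol
  T = 332.8 K: K = (2.351, 0.169), RR gives ψ = 0.226, H_out = 9.581 kJ/mol
Linear interpolation between T = 331.4 (H_out = 8.776) and T = 332.8 (H_out = 9.581) on hF = 9.374 gives T ≈ 332.4 K, at which ψ = 0.22.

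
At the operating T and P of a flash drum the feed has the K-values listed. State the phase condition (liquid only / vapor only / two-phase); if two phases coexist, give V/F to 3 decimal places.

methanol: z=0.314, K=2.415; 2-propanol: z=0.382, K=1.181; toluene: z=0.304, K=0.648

vapor only

ΣzᵢKᵢ = 1.406; Σzᵢ/Kᵢ = 0.923.
Since Σzᵢ/Kᵢ < 1 the mixture is above its dew point — single vapor phase.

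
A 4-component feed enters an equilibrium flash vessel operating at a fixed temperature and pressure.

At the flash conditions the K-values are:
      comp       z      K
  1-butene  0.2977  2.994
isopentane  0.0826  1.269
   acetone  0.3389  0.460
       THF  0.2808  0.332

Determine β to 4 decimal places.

β = 0.2269

Rachford–Rice: g(β) = Σ zᵢ(Kᵢ−1)/(1+β(Kᵢ−1)) = 0.
Feasibility: ΣzᵢKᵢ = 1.2453, Σzᵢ/Kᵢ = 1.7470 — both > 1, two phases present.
Iterate (Newton) starting at β = 0.6:
  β = 0.6000: g = -0.29436, g' = -0.8150 → β = 0.2388
  β = 0.2388: g = -0.01029, g' = -0.8561 → β = 0.2268
  β = 0.2268: g = 0.00008, g' = -0.8689 → β = 0.2269
Converged at β = 0.2269.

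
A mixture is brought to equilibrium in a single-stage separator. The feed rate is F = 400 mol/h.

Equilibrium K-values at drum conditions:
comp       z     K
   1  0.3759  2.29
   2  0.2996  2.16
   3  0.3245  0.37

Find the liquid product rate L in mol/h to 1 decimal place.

L = 76.6 mol/h

Material balance + equilibrium reduce to Σ zᵢ(Kᵢ−1)/(1+ψ(Kᵢ−1)) = 0.
g(0) = ΣzᵢKᵢ − 1 = 0.6280 and g(1) = 1 − Σzᵢ/Kᵢ = -0.1799, so a root lies in (0, 1).
Newton iteration, ψ⁰ = 0.5:
  ψ = 0.5000: g = 0.21629, g' = -0.6671 → ψ = 0.8242
  ψ = 0.8242: g = -0.01255, g' = -0.8096 → ψ = 0.8087
  ψ = 0.8087: g = -0.00013, g' = -0.7925 → ψ = 0.8085
Converged at ψ = 0.8085.
Then V = ψ·F = 0.8085·400 = 323.4 mol/h and L = F − V = 76.6 mol/h.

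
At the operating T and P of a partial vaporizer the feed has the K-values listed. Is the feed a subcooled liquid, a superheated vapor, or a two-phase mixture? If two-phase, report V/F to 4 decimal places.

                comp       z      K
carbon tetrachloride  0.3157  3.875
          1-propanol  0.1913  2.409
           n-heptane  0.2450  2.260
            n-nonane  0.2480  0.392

ΣzᵢKᵢ = 2.3351; Σzᵢ/Kᵢ = 0.9019.
Since Σzᵢ/Kᵢ < 1 the mixture is above its dew point — single vapor phase.

superheated vapor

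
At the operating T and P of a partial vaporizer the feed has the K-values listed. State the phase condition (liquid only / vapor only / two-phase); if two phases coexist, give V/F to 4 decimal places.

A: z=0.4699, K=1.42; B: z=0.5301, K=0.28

ΣzᵢKᵢ = 0.8157; Σzᵢ/Kᵢ = 2.2241.
Since ΣzᵢKᵢ < 1 the mixture is below its bubble point — single liquid phase.

liquid only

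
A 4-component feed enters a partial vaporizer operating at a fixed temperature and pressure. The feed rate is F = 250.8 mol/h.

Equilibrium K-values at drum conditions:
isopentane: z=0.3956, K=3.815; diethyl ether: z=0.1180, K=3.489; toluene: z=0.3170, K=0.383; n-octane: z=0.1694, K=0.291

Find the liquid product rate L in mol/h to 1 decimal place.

L = 97.5 mol/h

Iterate (Newton) starting at V/F = 0.35:
  V/F = 0.3500: g = 0.30870, g' = -1.3511 → V/F = 0.5785
  V/F = 0.5785: g = 0.03630, g' = -1.1131 → V/F = 0.6111
Converged at V/F = 0.6111.
Then V = V/F·F = 0.6111·250.8 = 153.3 mol/h and L = F − V = 97.5 mol/h.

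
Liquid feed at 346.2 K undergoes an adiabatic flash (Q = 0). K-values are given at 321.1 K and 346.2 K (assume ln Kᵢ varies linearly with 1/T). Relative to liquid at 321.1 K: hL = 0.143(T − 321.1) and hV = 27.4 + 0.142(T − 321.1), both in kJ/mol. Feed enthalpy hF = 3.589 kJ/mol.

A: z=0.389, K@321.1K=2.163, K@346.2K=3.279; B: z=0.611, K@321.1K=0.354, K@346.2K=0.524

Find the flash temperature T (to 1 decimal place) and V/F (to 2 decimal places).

T = 323.1 K, V/F = 0.12

Adiabatic flash: solve Rachford–Rice at each trial T, then check hF = ψ·hV(T) + (1−ψ)·hL(T).
  T = 321.1 K: K = (2.163, 0.354), RR gives ψ = 0.077, H_out = 2.104 kJ/mol
  T = 346.2 K: K = (3.279, 0.524), RR gives ψ = 0.549, H_out = 18.622 kJ/mol
  T = 333.6 K: K = (2.682, 0.434), RR gives ψ = 0.323, H_out = 10.646 kJ/mol
  T = 327.4 K: K = (2.416, 0.393), RR gives ψ = 0.209, H_out = 6.627 kJ/mol
  T = 324.2 K: K = (2.285, 0.373), RR gives ψ = 0.145, H_out = 4.408 kJ/mol
  T = 322.6 K: K = (2.221, 0.363), RR gives ψ = 0.110, H_out = 3.242 kJ/mol
Linear interpolation between T = 322.6 (H_out = 3.242) and T = 324.2 (H_out = 4.408) on hF = 3.589 gives T ≈ 323.1 K, at which ψ = 0.12.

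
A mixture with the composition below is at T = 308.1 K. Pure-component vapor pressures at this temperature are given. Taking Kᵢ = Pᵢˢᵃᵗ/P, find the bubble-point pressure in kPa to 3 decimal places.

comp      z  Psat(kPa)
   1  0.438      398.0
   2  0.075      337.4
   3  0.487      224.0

Pbub = 308.717 kPa

At the bubble point ψ → 0, so ΣzᵢKᵢ = 1 with Kᵢ = Pᵢˢᵃᵗ/P ⇒ P = ΣzᵢPᵢˢᵃᵗ.
P = 0.438·398.0 + 0.075·337.4 + 0.487·224.0 = 308.717 kPa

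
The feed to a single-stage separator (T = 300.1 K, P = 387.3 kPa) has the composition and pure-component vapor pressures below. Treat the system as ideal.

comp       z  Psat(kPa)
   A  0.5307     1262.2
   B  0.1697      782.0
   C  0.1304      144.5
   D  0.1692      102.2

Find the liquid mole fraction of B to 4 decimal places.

Raoult's law: Kᵢ = Pᵢˢᵃᵗ/P = Pᵢˢᵃᵗ/387.3.
  K_A = 1262.2/387.3 = 3.258972, K_B = 782.0/387.3 = 2.019107, K_C = 144.5/387.3 = 0.373096, K_D = 102.2/387.3 = 0.263878
Material balance + equilibrium reduce to Σ zᵢ(Kᵢ−1)/(1+ψ(Kᵢ−1)) = 0.
g(0) = ΣzᵢKᵢ − 1 = 1.1655 and g(1) = 1 − Σzᵢ/Kᵢ = -0.2376, so a root lies in (0, 1).
Iterate (Newton) starting at ψ = 0.3:
  ψ = 0.3000: g = 0.58649, g' = -1.2943 → ψ = 0.7531
  ψ = 0.7531: g = 0.10726, g' = -1.0732 → ψ = 0.8531
  ψ = 0.8531: g = -0.00843, g' = -1.2658 → ψ = 0.8464
Converged at ψ = 0.8464.
Compositions from xᵢ = zᵢ/(1+ψ(Kᵢ−1)), yᵢ = Kᵢxᵢ:
  A: x = 0.1823, y = 0.5940
  B: x = 0.0911, y = 0.1840
  C: x = 0.2778, y = 0.1036
  D: x = 0.4488, y = 0.1184

x_B = 0.0911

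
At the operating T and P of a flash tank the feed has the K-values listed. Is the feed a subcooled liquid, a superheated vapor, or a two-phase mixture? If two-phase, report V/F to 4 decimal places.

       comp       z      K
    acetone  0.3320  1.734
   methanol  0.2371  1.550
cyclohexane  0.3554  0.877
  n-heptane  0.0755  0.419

ΣzᵢKᵢ = 1.2865; Σzᵢ/Kᵢ = 0.9299.
Since Σzᵢ/Kᵢ < 1 the mixture is above its dew point — single vapor phase.

superheated vapor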